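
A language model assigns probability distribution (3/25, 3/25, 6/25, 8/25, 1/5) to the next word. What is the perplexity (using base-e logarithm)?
4.6547

Perplexity is e^H (or exp(H) for natural log).

First, H = -Σ p log p = 1.5379 nats
Perplexity = e^1.5379 = 4.6547

Interpretation: The model's uncertainty is equivalent to choosing uniformly among 4.7 options.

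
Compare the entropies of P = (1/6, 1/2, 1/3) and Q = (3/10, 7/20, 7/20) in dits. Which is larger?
Q

Computing entropies in dits:
H(P) = 0.4392
H(Q) = 0.4760

Distribution Q has higher entropy.

Intuition: The distribution closer to uniform (more spread out) has higher entropy.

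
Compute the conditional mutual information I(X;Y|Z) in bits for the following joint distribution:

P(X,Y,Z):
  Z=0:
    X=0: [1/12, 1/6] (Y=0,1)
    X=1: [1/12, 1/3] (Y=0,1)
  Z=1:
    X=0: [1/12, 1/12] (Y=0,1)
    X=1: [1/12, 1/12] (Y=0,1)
0.0105 bits

Conditional mutual information: I(X;Y|Z) = H(X|Z) + H(Y|Z) - H(X,Y|Z)

H(Z) = 0.9183
H(X,Z) = 1.8879 → H(X|Z) = 0.9696
H(Y,Z) = 1.7925 → H(Y|Z) = 0.8742
H(X,Y,Z) = 2.7516 → H(X,Y|Z) = 1.8333

I(X;Y|Z) = 0.9696 + 0.8742 - 1.8333 = 0.0105 bits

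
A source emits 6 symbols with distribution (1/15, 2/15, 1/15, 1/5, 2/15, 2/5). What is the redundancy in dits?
0.0890 dits

Redundancy measures how far a source is from maximum entropy:
R = H_max - H(X)

Maximum entropy for 6 symbols: H_max = log_10(6) = 0.7782 dits
Actual entropy: H(X) = 0.6891 dits
Redundancy: R = 0.7782 - 0.6891 = 0.0890 dits

This redundancy represents potential for compression: the source could be compressed by 0.0890 dits per symbol.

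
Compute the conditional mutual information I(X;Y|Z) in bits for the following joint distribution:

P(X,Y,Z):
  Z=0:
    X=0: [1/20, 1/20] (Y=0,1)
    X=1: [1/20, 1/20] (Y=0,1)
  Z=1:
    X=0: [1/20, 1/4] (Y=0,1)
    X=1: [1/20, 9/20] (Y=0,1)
0.0053 bits

Conditional mutual information: I(X;Y|Z) = H(X|Z) + H(Y|Z) - H(X,Y|Z)

H(Z) = 0.7219
H(X,Z) = 1.6855 → H(X|Z) = 0.9635
H(Y,Z) = 1.3568 → H(Y|Z) = 0.6349
H(X,Y,Z) = 2.3150 → H(X,Y|Z) = 1.5931

I(X;Y|Z) = 0.9635 + 0.6349 - 1.5931 = 0.0053 bits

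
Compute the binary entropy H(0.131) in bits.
0.5602 bits

The binary entropy function is:
H(p) = -p log(p) - (1-p) log(1-p)

H(0.131) = -0.131 × log_2(0.131) - 0.869 × log_2(0.869)
H(0.131) = 0.5602 bits

Note: Binary entropy is maximized at p=0.5 (H=1 bit) and minimized at p=0 or p=1 (H=0).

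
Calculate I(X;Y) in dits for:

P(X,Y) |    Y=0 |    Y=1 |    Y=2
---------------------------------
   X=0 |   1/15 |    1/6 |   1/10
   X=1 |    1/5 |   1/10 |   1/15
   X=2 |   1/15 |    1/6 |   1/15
0.0268 dits

Mutual information: I(X;Y) = H(X) + H(Y) - H(X,Y)

Marginals:
P(X) = (1/3, 11/30, 3/10), H(X) = 0.4757 dits
P(Y) = (1/3, 13/30, 7/30), H(Y) = 0.4639 dits

Joint entropy: H(X,Y) = 0.9128 dits

I(X;Y) = 0.4757 + 0.4639 - 0.9128 = 0.0268 dits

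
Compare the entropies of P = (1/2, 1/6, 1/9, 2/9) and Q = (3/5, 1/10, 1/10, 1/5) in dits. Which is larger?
P

Computing entropies in dits:
H(P) = 0.5314
H(Q) = 0.4729

Distribution P has higher entropy.

Intuition: The distribution closer to uniform (more spread out) has higher entropy.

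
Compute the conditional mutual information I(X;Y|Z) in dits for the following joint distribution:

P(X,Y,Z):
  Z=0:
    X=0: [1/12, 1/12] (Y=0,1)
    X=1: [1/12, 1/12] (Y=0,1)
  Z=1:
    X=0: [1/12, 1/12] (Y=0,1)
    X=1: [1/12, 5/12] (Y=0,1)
0.0148 dits

Conditional mutual information: I(X;Y|Z) = H(X|Z) + H(Y|Z) - H(X,Y|Z)

H(Z) = 0.2764
H(X,Z) = 0.5396 → H(X|Z) = 0.2632
H(Y,Z) = 0.5396 → H(Y|Z) = 0.2632
H(X,Y,Z) = 0.7879 → H(X,Y|Z) = 0.5115

I(X;Y|Z) = 0.2632 + 0.2632 - 0.5115 = 0.0148 dits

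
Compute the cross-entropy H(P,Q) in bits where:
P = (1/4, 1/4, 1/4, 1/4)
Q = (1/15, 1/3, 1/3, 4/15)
2.2459 bits

Cross-entropy: H(P,Q) = -Σ p(x) log q(x)

Alternatively: H(P,Q) = H(P) + D_KL(P||Q)
H(P) = 2.0000 bits
D_KL(P||Q) = 0.2459 bits

H(P,Q) = 2.0000 + 0.2459 = 2.2459 bits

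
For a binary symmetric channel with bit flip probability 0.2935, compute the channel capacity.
0.1268 bits

For a binary symmetric channel (BSC) with error probability p:
Capacity C = 1 - H(p) bits per symbol

where H(p) = -p log₂(p) - (1-p) log₂(1-p) is the binary entropy function.

H(0.2935) = 0.8732 bits
C = 1 - 0.8732 = 0.1268 bits per symbol

This means we can reliably transmit up to 0.1268 bits of information per channel use.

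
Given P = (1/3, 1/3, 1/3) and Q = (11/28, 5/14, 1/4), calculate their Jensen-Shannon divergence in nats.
0.0044 nats

Jensen-Shannon divergence is:
JSD(P||Q) = 0.5 × D_KL(P||M) + 0.5 × D_KL(Q||M)
where M = 0.5 × (P + Q) is the mixture distribution.

M = 0.5 × (1/3, 1/3, 1/3) + 0.5 × (11/28, 5/14, 1/4) = (0.363095, 0.345238, 7/24)

D_KL(P||M) = 0.0043 nats
D_KL(Q||M) = 0.0045 nats

JSD(P||Q) = 0.5 × 0.0043 + 0.5 × 0.0045 = 0.0044 nats

Unlike KL divergence, JSD is symmetric and bounded: 0 ≤ JSD ≤ log(2).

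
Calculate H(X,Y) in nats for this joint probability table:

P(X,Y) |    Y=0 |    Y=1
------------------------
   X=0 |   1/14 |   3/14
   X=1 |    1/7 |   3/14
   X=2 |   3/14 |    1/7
1.7348 nats

Joint entropy is H(X,Y) = -Σ_{x,y} p(x,y) log p(x,y).

Summing over all non-zero entries:
H(X,Y) = -[1/14·log_e(1/14) + 3/14·log_e(3/14) + 1/7·log_e(1/7) + 3/14·log_e(3/14) + 3/14·log_e(3/14) + 1/7·log_e(1/7)]
H(X,Y) = 1.7348 nats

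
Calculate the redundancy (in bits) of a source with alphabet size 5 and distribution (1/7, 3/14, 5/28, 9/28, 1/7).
0.0735 bits

Redundancy measures how far a source is from maximum entropy:
R = H_max - H(X)

Maximum entropy for 5 symbols: H_max = log_2(5) = 2.3219 bits
Actual entropy: H(X) = 2.2485 bits
Redundancy: R = 2.3219 - 2.2485 = 0.0735 bits

This redundancy represents potential for compression: the source could be compressed by 0.0735 bits per symbol.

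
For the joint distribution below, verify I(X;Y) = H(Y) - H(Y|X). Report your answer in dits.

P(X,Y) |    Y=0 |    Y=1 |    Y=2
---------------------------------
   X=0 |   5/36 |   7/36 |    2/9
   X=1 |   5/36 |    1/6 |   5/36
I(X;Y) = 0.0020 dits

Mutual information has multiple equivalent forms:
- I(X;Y) = H(X) - H(X|Y)
- I(X;Y) = H(Y) - H(Y|X)
- I(X;Y) = H(X) + H(Y) - H(X,Y)

Computing all quantities:
H(X) = 0.2983, H(Y) = 0.4740, H(X,Y) = 0.7704
H(X|Y) = 0.2964, H(Y|X) = 0.4720

Verification:
H(X) - H(X|Y) = 0.2983 - 0.2964 = 0.0020
H(Y) - H(Y|X) = 0.4740 - 0.4720 = 0.0020
H(X) + H(Y) - H(X,Y) = 0.2983 + 0.4740 - 0.7704 = 0.0020

All forms give I(X;Y) = 0.0020 dits. ✓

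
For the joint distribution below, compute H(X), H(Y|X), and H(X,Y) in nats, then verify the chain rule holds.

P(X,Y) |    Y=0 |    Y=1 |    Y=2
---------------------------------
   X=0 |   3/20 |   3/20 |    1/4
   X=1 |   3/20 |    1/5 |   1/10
H(X,Y) = 1.7524, H(X) = 0.6881, H(Y|X) = 1.0643 (all in nats)

Chain rule: H(X,Y) = H(X) + H(Y|X)

Left side — joint entropy directly:
H(X,Y) = -Σ p(x,y) log p(x,y) = 1.7524 nats

Right side — compute H(Y|X) from the conditional distributions:
P(X) = (11/20, 9/20), so H(X) = 0.6881 nats
H(Y|X) = Σ_x P(X=x) · H(Y|X=x):
  P(Y|X=0) = (3/11, 3/11, 5/11), H(Y|X=0) = 1.0671, weight P(X=0) = 11/20
  P(Y|X=1) = (1/3, 4/9, 2/9), H(Y|X=1) = 1.0609, weight P(X=1) = 9/20
H(Y|X) = 1.0643 nats

H(X) + H(Y|X) = 0.6881 + 1.0643 = 1.7524 nats

Both sides equal 1.7524 nats. ✓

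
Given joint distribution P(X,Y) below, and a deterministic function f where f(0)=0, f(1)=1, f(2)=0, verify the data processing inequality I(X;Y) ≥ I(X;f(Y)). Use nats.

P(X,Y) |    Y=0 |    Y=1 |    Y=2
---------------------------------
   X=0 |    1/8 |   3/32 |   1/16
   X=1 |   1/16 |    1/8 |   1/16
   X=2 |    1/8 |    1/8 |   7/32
I(X;Y) = 0.0422, I(X;f(Y)) = 0.0193, inequality holds: 0.0422 ≥ 0.0193

Data Processing Inequality: For any Markov chain X → Y → Z, we have I(X;Y) ≥ I(X;Z).

Here Z = f(Y) is a deterministic function of Y, forming X → Y → Z.

Original I(X;Y) = 0.0422 nats

After applying f:
P(X,Z) where Z=f(Y):
- P(X,Z=0) = P(X,Y=0) + P(X,Y=2)
- P(X,Z=1) = P(X,Y=1)

I(X;Z) = I(X;f(Y)) = 0.0193 nats

Verification: 0.0422 ≥ 0.0193 ✓

Information cannot be created by processing; the function f can only lose information about X.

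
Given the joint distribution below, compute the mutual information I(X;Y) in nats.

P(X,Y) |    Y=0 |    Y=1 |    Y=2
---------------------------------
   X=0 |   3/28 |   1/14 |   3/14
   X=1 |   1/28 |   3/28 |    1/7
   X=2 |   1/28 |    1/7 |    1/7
0.0396 nats

Mutual information: I(X;Y) = H(X) + H(Y) - H(X,Y)

Marginals:
P(X) = (11/28, 2/7, 9/28), H(X) = 1.0898 nats
P(Y) = (5/28, 9/28, 1/2), H(Y) = 1.0190 nats

Joint entropy: H(X,Y) = 2.0692 nats

I(X;Y) = 1.0898 + 1.0190 - 2.0692 = 0.0396 nats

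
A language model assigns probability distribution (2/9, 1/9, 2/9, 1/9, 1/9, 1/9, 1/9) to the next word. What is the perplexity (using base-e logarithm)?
6.6138

Perplexity is e^H (or exp(H) for natural log).

First, H = -Σ p log p = 1.8892 nats
Perplexity = e^1.8892 = 6.6138

Interpretation: The model's uncertainty is equivalent to choosing uniformly among 6.6 options.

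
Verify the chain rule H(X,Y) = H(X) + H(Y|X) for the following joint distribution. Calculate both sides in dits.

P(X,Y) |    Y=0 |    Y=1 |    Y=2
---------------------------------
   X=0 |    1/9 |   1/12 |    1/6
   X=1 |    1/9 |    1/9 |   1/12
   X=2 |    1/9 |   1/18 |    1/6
H(X,Y) = 0.9331, H(X) = 0.4761, H(Y|X) = 0.4570 (all in dits)

Chain rule: H(X,Y) = H(X) + H(Y|X)

Left side — joint entropy directly:
H(X,Y) = -Σ p(x,y) log p(x,y) = 0.9331 dits

Right side — compute H(Y|X) from the conditional distributions:
P(X) = (13/36, 11/36, 1/3), so H(X) = 0.4761 dits
H(Y|X) = Σ_x P(X=x) · H(Y|X=x):
  P(Y|X=0) = (4/13, 3/13, 6/13), H(Y|X=0) = 0.4594, weight P(X=0) = 13/36
  P(Y|X=1) = (4/11, 4/11, 3/11), H(Y|X=1) = 0.4734, weight P(X=1) = 11/36
  P(Y|X=2) = (1/3, 1/6, 1/2), H(Y|X=2) = 0.4392, weight P(X=2) = 1/3
H(Y|X) = 0.4570 dits

H(X) + H(Y|X) = 0.4761 + 0.4570 = 0.9331 dits

Both sides equal 0.9331 dits. ✓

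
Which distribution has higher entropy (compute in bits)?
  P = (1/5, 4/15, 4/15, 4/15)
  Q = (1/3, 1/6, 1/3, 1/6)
P

Computing entropies in bits:
H(P) = 1.9899
H(Q) = 1.9183

Distribution P has higher entropy.

Intuition: The distribution closer to uniform (more spread out) has higher entropy.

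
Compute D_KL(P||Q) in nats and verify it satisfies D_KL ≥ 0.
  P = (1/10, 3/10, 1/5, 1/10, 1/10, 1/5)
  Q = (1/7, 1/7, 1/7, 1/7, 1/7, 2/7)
0.1115 nats

KL divergence satisfies the Gibbs inequality: D_KL(P||Q) ≥ 0 for all distributions P, Q.

D_KL(P||Q) = Σ p(x) log(p(x)/q(x))
Term by term:
  x=0: 1/10 × log_e[(1/10)/(1/7)] = -0.0357
  x=1: 3/10 × log_e[(3/10)/(1/7)] = 0.2226
  x=2: 1/5 × log_e[(1/5)/(1/7)] = 0.0673
  x=3: 1/10 × log_e[(1/10)/(1/7)] = -0.0357
  x=4: 1/10 × log_e[(1/10)/(1/7)] = -0.0357
  x=5: 1/5 × log_e[(1/5)/(2/7)] = -0.0713
D_KL(P||Q) = 0.1115 nats

D_KL(P||Q) = 0.1115 ≥ 0 ✓

This non-negativity is a fundamental property: relative entropy cannot be negative because it measures how different Q is from P.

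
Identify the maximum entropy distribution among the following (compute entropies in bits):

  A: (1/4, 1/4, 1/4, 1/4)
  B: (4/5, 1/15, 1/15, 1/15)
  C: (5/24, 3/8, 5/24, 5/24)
A

For a discrete distribution over n outcomes, entropy is maximized by the uniform distribution.

Computing entropies:
H(A) = 2.0000 bits
H(B) = 1.0389 bits
H(C) = 1.9450 bits

The uniform distribution (where all probabilities equal 1/4) achieves the maximum entropy of log_2(4) = 2.0000 bits.

Distribution A has the highest entropy.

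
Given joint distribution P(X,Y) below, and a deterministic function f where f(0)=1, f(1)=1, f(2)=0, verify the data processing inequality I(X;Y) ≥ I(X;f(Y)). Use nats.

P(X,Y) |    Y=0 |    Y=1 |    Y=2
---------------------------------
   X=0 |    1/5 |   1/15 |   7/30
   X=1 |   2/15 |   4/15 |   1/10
I(X;Y) = 0.0984, I(X;f(Y)) = 0.0409, inequality holds: 0.0984 ≥ 0.0409

Data Processing Inequality: For any Markov chain X → Y → Z, we have I(X;Y) ≥ I(X;Z).

Here Z = f(Y) is a deterministic function of Y, forming X → Y → Z.

Original I(X;Y) = 0.0984 nats

After applying f:
P(X,Z) where Z=f(Y):
- P(X,Z=0) = P(X,Y=2)
- P(X,Z=1) = P(X,Y=0) + P(X,Y=1)

I(X;Z) = I(X;f(Y)) = 0.0409 nats

Verification: 0.0984 ≥ 0.0409 ✓

Information cannot be created by processing; the function f can only lose information about X.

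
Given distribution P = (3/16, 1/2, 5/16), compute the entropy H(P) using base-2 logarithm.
1.4772 bits

Shannon entropy is H(X) = -Σ p(x) log p(x).

For P = (3/16, 1/2, 5/16):
H = -3/16 × log_2(3/16) -1/2 × log_2(1/2) -5/16 × log_2(5/16)
H = 1.4772 bits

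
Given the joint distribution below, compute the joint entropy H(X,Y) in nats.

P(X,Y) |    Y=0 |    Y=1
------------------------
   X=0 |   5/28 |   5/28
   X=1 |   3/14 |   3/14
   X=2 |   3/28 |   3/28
1.7541 nats

Joint entropy is H(X,Y) = -Σ_{x,y} p(x,y) log p(x,y).

Summing over all non-zero entries:
H(X,Y) = -[5/28·log_e(5/28) + 5/28·log_e(5/28) + 3/14·log_e(3/14) + 3/14·log_e(3/14) + 3/28·log_e(3/28) + 3/28·log_e(3/28)]
H(X,Y) = 1.7541 nats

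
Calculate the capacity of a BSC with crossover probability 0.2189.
0.2418 bits

For a binary symmetric channel (BSC) with error probability p:
Capacity C = 1 - H(p) bits per symbol

where H(p) = -p log₂(p) - (1-p) log₂(1-p) is the binary entropy function.

H(0.2189) = 0.7582 bits
C = 1 - 0.7582 = 0.2418 bits per symbol

This means we can reliably transmit up to 0.2418 bits of information per channel use.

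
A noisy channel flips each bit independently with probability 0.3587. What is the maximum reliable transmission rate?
0.0584 bits

For a binary symmetric channel (BSC) with error probability p:
Capacity C = 1 - H(p) bits per symbol

where H(p) = -p log₂(p) - (1-p) log₂(1-p) is the binary entropy function.

H(0.3587) = 0.9416 bits
C = 1 - 0.9416 = 0.0584 bits per symbol

This means we can reliably transmit up to 0.0584 bits of information per channel use.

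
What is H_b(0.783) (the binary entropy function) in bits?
0.7547 bits

The binary entropy function is:
H(p) = -p log(p) - (1-p) log(1-p)

H(0.783) = -0.783 × log_2(0.783) - 0.217 × log_2(0.217)
H(0.783) = 0.7547 bits

Note: Binary entropy is maximized at p=0.5 (H=1 bit) and minimized at p=0 or p=1 (H=0).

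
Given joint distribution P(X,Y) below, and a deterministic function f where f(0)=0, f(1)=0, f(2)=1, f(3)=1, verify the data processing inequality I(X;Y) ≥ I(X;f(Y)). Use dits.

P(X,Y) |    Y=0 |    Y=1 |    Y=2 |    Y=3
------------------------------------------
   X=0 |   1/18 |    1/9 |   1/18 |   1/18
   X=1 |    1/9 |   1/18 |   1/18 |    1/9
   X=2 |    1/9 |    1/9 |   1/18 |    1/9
I(X;Y) = 0.0118, I(X;f(Y)) = 0.0015, inequality holds: 0.0118 ≥ 0.0015

Data Processing Inequality: For any Markov chain X → Y → Z, we have I(X;Y) ≥ I(X;Z).

Here Z = f(Y) is a deterministic function of Y, forming X → Y → Z.

Original I(X;Y) = 0.0118 dits

After applying f:
P(X,Z) where Z=f(Y):
- P(X,Z=0) = P(X,Y=0) + P(X,Y=1)
- P(X,Z=1) = P(X,Y=2) + P(X,Y=3)

I(X;Z) = I(X;f(Y)) = 0.0015 dits

Verification: 0.0118 ≥ 0.0015 ✓

Information cannot be created by processing; the function f can only lose information about X.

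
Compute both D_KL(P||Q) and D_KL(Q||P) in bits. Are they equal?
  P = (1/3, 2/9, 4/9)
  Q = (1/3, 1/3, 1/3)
D_KL(P||Q) = 0.0545, D_KL(Q||P) = 0.0566

KL divergence is not symmetric: D_KL(P||Q) ≠ D_KL(Q||P) in general.

D_KL(P||Q) = 0.0545 bits
D_KL(Q||P) = 0.0566 bits

No, they are not equal!

This asymmetry is why KL divergence is not a true distance metric.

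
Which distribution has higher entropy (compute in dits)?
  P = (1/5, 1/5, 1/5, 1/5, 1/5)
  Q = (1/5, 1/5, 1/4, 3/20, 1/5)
P

Computing entropies in dits:
H(P) = 0.6990
H(Q) = 0.6935

Distribution P has higher entropy.

Intuition: The distribution closer to uniform (more spread out) has higher entropy.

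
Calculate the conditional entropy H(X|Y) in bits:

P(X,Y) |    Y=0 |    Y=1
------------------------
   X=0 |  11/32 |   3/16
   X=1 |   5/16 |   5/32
0.9969 bits

Using the chain rule: H(X|Y) = H(X,Y) - H(Y)

First, compute H(X,Y) = 1.9252 bits

Marginal P(Y) = (21/32, 11/32)
H(Y) = 0.9284 bits

H(X|Y) = H(X,Y) - H(Y) = 1.9252 - 0.9284 = 0.9969 bits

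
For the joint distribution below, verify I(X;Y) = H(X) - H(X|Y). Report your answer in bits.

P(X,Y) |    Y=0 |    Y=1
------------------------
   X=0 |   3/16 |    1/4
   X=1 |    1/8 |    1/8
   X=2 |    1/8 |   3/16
I(X;Y) = 0.0042 bits

Mutual information has multiple equivalent forms:
- I(X;Y) = H(X) - H(X|Y)
- I(X;Y) = H(Y) - H(Y|X)
- I(X;Y) = H(X) + H(Y) - H(X,Y)

Computing all quantities:
H(X) = 1.5462, H(Y) = 0.9887, H(X,Y) = 2.5306
H(X|Y) = 1.5419, H(Y|X) = 0.9845

Verification:
H(X) - H(X|Y) = 1.5462 - 1.5419 = 0.0042
H(Y) - H(Y|X) = 0.9887 - 0.9845 = 0.0042
H(X) + H(Y) - H(X,Y) = 1.5462 + 0.9887 - 2.5306 = 0.0042

All forms give I(X;Y) = 0.0042 bits. ✓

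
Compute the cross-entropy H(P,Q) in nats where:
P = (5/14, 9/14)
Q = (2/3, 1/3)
0.8511 nats

Cross-entropy: H(P,Q) = -Σ p(x) log q(x)

Alternatively: H(P,Q) = H(P) + D_KL(P||Q)
H(P) = 0.6518 nats
D_KL(P||Q) = 0.1993 nats

H(P,Q) = 0.6518 + 0.1993 = 0.8511 nats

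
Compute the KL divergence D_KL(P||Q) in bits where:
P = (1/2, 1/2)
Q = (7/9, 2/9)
0.2662 bits

KL divergence: D_KL(P||Q) = Σ p(x) log(p(x)/q(x))

Computing term by term:
  x=0: 1/2 × log_2[(1/2)/(7/9)] = 1/2 × -0.6374 = -0.3187
  x=1: 1/2 × log_2[(1/2)/(2/9)] = 1/2 × 1.1699 = 0.5850

D_KL(P||Q) = 0.2662 bits

Note: KL divergence is always non-negative and equals 0 iff P = Q.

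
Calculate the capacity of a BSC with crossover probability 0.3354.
0.0797 bits

For a binary symmetric channel (BSC) with error probability p:
Capacity C = 1 - H(p) bits per symbol

where H(p) = -p log₂(p) - (1-p) log₂(1-p) is the binary entropy function.

H(0.3354) = 0.9203 bits
C = 1 - 0.9203 = 0.0797 bits per symbol

This means we can reliably transmit up to 0.0797 bits of information per channel use.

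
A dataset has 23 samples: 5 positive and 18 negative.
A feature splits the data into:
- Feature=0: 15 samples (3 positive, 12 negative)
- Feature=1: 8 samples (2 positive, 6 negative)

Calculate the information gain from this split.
0.0024 bits

Information Gain = H(Y) - H(Y|Feature)

Before split:
P(positive) = 5/23 = 0.2174
H(Y) = 0.7554 bits

After split:
Feature=0: H = 0.7219 bits (weight = 15/23)
Feature=1: H = 0.8113 bits (weight = 8/23)
H(Y|Feature) = (15/23)×0.7219 + (8/23)×0.8113 = 0.7530 bits

Information Gain = 0.7554 - 0.7530 = 0.0024 bits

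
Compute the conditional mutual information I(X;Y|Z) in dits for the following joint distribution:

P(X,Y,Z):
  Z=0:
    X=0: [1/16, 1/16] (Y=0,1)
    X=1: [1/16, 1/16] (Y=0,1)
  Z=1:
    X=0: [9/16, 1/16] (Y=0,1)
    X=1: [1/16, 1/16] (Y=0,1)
0.0209 dits

Conditional mutual information: I(X;Y|Z) = H(X|Z) + H(Y|Z) - H(X,Y|Z)

H(Z) = 0.2442
H(X,Z) = 0.4662 → H(X|Z) = 0.2220
H(Y,Z) = 0.4662 → H(Y|Z) = 0.2220
H(X,Y,Z) = 0.6674 → H(X,Y|Z) = 0.4231

I(X;Y|Z) = 0.2220 + 0.2220 - 0.4231 = 0.0209 dits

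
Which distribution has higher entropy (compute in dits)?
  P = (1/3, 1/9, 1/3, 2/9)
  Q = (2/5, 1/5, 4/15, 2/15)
P

Computing entropies in dits:
H(P) = 0.5693
H(Q) = 0.5687

Distribution P has higher entropy.

Intuition: The distribution closer to uniform (more spread out) has higher entropy.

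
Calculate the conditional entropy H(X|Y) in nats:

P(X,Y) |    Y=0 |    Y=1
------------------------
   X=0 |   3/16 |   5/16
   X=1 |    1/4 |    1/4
0.6852 nats

Using the chain rule: H(X|Y) = H(X,Y) - H(Y)

First, compute H(X,Y) = 1.3705 nats

Marginal P(Y) = (7/16, 9/16)
H(Y) = 0.6853 nats

H(X|Y) = H(X,Y) - H(Y) = 1.3705 - 0.6853 = 0.6852 nats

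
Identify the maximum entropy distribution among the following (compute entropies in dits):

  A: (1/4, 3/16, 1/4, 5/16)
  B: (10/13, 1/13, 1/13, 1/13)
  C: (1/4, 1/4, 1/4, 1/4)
C

For a discrete distribution over n outcomes, entropy is maximized by the uniform distribution.

Computing entropies:
H(A) = 0.5952 dits
H(B) = 0.3447 dits
H(C) = 0.6021 dits

The uniform distribution (where all probabilities equal 1/4) achieves the maximum entropy of log_10(4) = 0.6021 dits.

Distribution C has the highest entropy.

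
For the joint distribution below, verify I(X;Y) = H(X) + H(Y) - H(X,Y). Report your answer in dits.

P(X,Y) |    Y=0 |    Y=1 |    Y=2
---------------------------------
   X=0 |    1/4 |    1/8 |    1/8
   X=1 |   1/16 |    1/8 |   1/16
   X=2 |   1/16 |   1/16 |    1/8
I(X;Y) = 0.0239 dits

Mutual information has multiple equivalent forms:
- I(X;Y) = H(X) - H(X|Y)
- I(X;Y) = H(Y) - H(Y|X)
- I(X;Y) = H(X) + H(Y) - H(X,Y)

Computing all quantities:
H(X) = 0.4515, H(Y) = 0.4755, H(X,Y) = 0.9031
H(X|Y) = 0.4276, H(Y|X) = 0.4515

Verification:
H(X) - H(X|Y) = 0.4515 - 0.4276 = 0.0239
H(Y) - H(Y|X) = 0.4755 - 0.4515 = 0.0239
H(X) + H(Y) - H(X,Y) = 0.4515 + 0.4755 - 0.9031 = 0.0239

All forms give I(X;Y) = 0.0239 dits. ✓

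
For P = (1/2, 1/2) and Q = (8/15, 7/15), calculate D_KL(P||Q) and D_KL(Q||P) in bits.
D_KL(P||Q) = 0.0032, D_KL(Q||P) = 0.0032

KL divergence is not symmetric: D_KL(P||Q) ≠ D_KL(Q||P) in general.

D_KL(P||Q) = 0.0032 bits
D_KL(Q||P) = 0.0032 bits

In this case they happen to be equal (to 4 decimal places).

This asymmetry is why KL divergence is not a true distance metric.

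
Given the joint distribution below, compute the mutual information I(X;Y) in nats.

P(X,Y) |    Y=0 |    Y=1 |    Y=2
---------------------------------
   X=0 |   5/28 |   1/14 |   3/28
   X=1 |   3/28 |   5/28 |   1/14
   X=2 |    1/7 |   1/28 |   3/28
0.0652 nats

Mutual information: I(X;Y) = H(X) + H(Y) - H(X,Y)

Marginals:
P(X) = (5/14, 5/14, 2/7), H(X) = 1.0934 nats
P(Y) = (3/7, 2/7, 2/7), H(Y) = 1.0790 nats

Joint entropy: H(X,Y) = 2.1072 nats

I(X;Y) = 1.0934 + 1.0790 - 2.1072 = 0.0652 nats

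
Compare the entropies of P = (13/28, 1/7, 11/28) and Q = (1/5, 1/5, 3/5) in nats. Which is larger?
P

Computing entropies in nats:
H(P) = 1.0013
H(Q) = 0.9503

Distribution P has higher entropy.

Intuition: The distribution closer to uniform (more spread out) has higher entropy.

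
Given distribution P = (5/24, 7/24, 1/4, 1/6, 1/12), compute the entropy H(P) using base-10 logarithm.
0.6681 dits

Shannon entropy is H(X) = -Σ p(x) log p(x).

For P = (5/24, 7/24, 1/4, 1/6, 1/12):
H = -5/24 × log_10(5/24) -7/24 × log_10(7/24) -1/4 × log_10(1/4) -1/6 × log_10(1/6) -1/12 × log_10(1/12)
H = 0.6681 dits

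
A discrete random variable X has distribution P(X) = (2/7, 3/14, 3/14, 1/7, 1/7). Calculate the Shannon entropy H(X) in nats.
1.5741 nats

Shannon entropy is H(X) = -Σ p(x) log p(x).

For P = (2/7, 3/14, 3/14, 1/7, 1/7):
H = -2/7 × log_e(2/7) -3/14 × log_e(3/14) -3/14 × log_e(3/14) -1/7 × log_e(1/7) -1/7 × log_e(1/7)
H = 1.5741 nats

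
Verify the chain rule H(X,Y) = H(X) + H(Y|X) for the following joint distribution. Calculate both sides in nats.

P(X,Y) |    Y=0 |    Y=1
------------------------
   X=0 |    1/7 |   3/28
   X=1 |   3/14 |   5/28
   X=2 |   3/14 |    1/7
H(X,Y) = 1.7631, H(X) = 1.0813, H(Y|X) = 0.6818 (all in nats)

Chain rule: H(X,Y) = H(X) + H(Y|X)

Left side — joint entropy directly:
H(X,Y) = -Σ p(x,y) log p(x,y) = 1.7631 nats

Right side — compute H(Y|X) from the conditional distributions:
P(X) = (1/4, 11/28, 5/14), so H(X) = 1.0813 nats
H(Y|X) = Σ_x P(X=x) · H(Y|X=x):
  P(Y|X=0) = (4/7, 3/7), H(Y|X=0) = 0.6829, weight P(X=0) = 1/4
  P(Y|X=1) = (6/11, 5/11), H(Y|X=1) = 0.6890, weight P(X=1) = 11/28
  P(Y|X=2) = (3/5, 2/5), H(Y|X=2) = 0.6730, weight P(X=2) = 5/14
H(Y|X) = 0.6818 nats

H(X) + H(Y|X) = 1.0813 + 0.6818 = 1.7631 nats

Both sides equal 1.7631 nats. ✓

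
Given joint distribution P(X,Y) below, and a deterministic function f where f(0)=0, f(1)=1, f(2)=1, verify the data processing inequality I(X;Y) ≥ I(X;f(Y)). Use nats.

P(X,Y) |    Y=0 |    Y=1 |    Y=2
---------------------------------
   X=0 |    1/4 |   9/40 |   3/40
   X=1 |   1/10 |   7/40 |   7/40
I(X;Y) = 0.0519, I(X;f(Y)) = 0.0301, inequality holds: 0.0519 ≥ 0.0301

Data Processing Inequality: For any Markov chain X → Y → Z, we have I(X;Y) ≥ I(X;Z).

Here Z = f(Y) is a deterministic function of Y, forming X → Y → Z.

Original I(X;Y) = 0.0519 nats

After applying f:
P(X,Z) where Z=f(Y):
- P(X,Z=0) = P(X,Y=0)
- P(X,Z=1) = P(X,Y=1) + P(X,Y=2)

I(X;Z) = I(X;f(Y)) = 0.0301 nats

Verification: 0.0519 ≥ 0.0301 ✓

Information cannot be created by processing; the function f can only lose information about X.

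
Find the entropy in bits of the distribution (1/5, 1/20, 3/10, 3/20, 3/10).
2.1332 bits

Shannon entropy is H(X) = -Σ p(x) log p(x).

For P = (1/5, 1/20, 3/10, 3/20, 3/10):
H = -1/5 × log_2(1/5) -1/20 × log_2(1/20) -3/10 × log_2(3/10) -3/20 × log_2(3/20) -3/10 × log_2(3/10)
H = 2.1332 bits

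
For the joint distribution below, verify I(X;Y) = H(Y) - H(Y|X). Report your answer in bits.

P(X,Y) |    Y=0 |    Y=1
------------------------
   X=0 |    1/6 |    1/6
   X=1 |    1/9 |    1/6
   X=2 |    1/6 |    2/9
I(X;Y) = 0.0049 bits

Mutual information has multiple equivalent forms:
- I(X;Y) = H(X) - H(X|Y)
- I(X;Y) = H(Y) - H(Y|X)
- I(X;Y) = H(X) + H(Y) - H(X,Y)

Computing all quantities:
H(X) = 1.5715, H(Y) = 0.9911, H(X,Y) = 2.5577
H(X|Y) = 1.5667, H(Y|X) = 0.9862

Verification:
H(X) - H(X|Y) = 1.5715 - 1.5667 = 0.0049
H(Y) - H(Y|X) = 0.9911 - 0.9862 = 0.0049
H(X) + H(Y) - H(X,Y) = 1.5715 + 0.9911 - 2.5577 = 0.0049

All forms give I(X;Y) = 0.0049 bits. ✓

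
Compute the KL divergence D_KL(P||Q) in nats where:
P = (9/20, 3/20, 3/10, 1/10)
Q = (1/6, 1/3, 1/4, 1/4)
0.2903 nats

KL divergence: D_KL(P||Q) = Σ p(x) log(p(x)/q(x))

Computing term by term:
  x=0: 9/20 × log_e[(9/20)/(1/6)] = 9/20 × 0.9933 = 0.4470
  x=1: 3/20 × log_e[(3/20)/(1/3)] = 3/20 × -0.7985 = -0.1198
  x=2: 3/10 × log_e[(3/10)/(1/4)] = 3/10 × 0.1823 = 0.0547
  x=3: 1/10 × log_e[(1/10)/(1/4)] = 1/10 × -0.9163 = -0.0916

D_KL(P||Q) = 0.2903 nats

Note: KL divergence is always non-negative and equals 0 iff P = Q.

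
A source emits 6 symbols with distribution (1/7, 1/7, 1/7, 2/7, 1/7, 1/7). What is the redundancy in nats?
0.0439 nats

Redundancy measures how far a source is from maximum entropy:
R = H_max - H(X)

Maximum entropy for 6 symbols: H_max = log_e(6) = 1.7918 nats
Actual entropy: H(X) = 1.7479 nats
Redundancy: R = 1.7918 - 1.7479 = 0.0439 nats

This redundancy represents potential for compression: the source could be compressed by 0.0439 nats per symbol.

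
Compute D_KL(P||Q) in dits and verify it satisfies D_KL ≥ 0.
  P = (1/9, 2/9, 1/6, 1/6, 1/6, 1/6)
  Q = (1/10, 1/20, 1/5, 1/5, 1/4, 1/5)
0.0801 dits

KL divergence satisfies the Gibbs inequality: D_KL(P||Q) ≥ 0 for all distributions P, Q.

D_KL(P||Q) = Σ p(x) log(p(x)/q(x))
Term by term:
  x=0: 1/9 × log_10[(1/9)/(1/10)] = 0.0051
  x=1: 2/9 × log_10[(2/9)/(1/20)] = 0.1440
  x=2: 1/6 × log_10[(1/6)/(1/5)] = -0.0132
  x=3: 1/6 × log_10[(1/6)/(1/5)] = -0.0132
  x=4: 1/6 × log_10[(1/6)/(1/4)] = -0.0293
  x=5: 1/6 × log_10[(1/6)/(1/5)] = -0.0132
D_KL(P||Q) = 0.0801 dits

D_KL(P||Q) = 0.0801 ≥ 0 ✓

This non-negativity is a fundamental property: relative entropy cannot be negative because it measures how different Q is from P.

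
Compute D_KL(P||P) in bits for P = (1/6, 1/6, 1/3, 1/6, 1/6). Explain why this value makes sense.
0.0000 bits

KL divergence satisfies the Gibbs inequality: D_KL(P||Q) ≥ 0 for all distributions P, Q.

D_KL(P||Q) = Σ p(x) log(p(x)/q(x))
Each term is p(x) × log_2(p(x)/p(x)) = p(x) × log_2(1) = 0, so the sum is 0.
D_KL(P||Q) = 0.0000 bits

When P = Q, the KL divergence is exactly 0, as there is no 'divergence' between identical distributions.

This non-negativity is a fundamental property: relative entropy cannot be negative because it measures how different Q is from P.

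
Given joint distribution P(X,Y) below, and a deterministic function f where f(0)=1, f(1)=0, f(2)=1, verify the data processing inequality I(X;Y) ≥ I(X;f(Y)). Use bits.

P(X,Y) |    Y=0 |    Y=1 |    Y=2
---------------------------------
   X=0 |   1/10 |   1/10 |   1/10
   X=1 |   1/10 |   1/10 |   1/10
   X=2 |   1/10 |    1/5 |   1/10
I(X;Y) = 0.0200, I(X;f(Y)) = 0.0200, inequality holds: 0.0200 ≥ 0.0200

Data Processing Inequality: For any Markov chain X → Y → Z, we have I(X;Y) ≥ I(X;Z).

Here Z = f(Y) is a deterministic function of Y, forming X → Y → Z.

Original I(X;Y) = 0.0200 bits

After applying f:
P(X,Z) where Z=f(Y):
- P(X,Z=0) = P(X,Y=1)
- P(X,Z=1) = P(X,Y=0) + P(X,Y=2)

I(X;Z) = I(X;f(Y)) = 0.0200 bits

Verification: 0.0200 ≥ 0.0200 ✓

Information cannot be created by processing; the function f can only lose information about X.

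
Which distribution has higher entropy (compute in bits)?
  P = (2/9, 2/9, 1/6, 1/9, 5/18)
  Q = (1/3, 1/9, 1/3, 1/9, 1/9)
P

Computing entropies in bits:
H(P) = 2.2608
H(Q) = 2.1133

Distribution P has higher entropy.

Intuition: The distribution closer to uniform (more spread out) has higher entropy.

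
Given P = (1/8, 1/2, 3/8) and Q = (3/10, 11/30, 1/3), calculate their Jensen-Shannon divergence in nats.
0.0243 nats

Jensen-Shannon divergence is:
JSD(P||Q) = 0.5 × D_KL(P||M) + 0.5 × D_KL(Q||M)
where M = 0.5 × (P + Q) is the mixture distribution.

M = 0.5 × (1/8, 1/2, 3/8) + 0.5 × (3/10, 11/30, 1/3) = (0.2125, 13/30, 0.354167)

D_KL(P||M) = 0.0267 nats
D_KL(Q||M) = 0.0220 nats

JSD(P||Q) = 0.5 × 0.0267 + 0.5 × 0.0220 = 0.0243 nats

Unlike KL divergence, JSD is symmetric and bounded: 0 ≤ JSD ≤ log(2).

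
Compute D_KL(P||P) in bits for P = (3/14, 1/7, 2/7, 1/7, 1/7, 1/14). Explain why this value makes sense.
0.0000 bits

KL divergence satisfies the Gibbs inequality: D_KL(P||Q) ≥ 0 for all distributions P, Q.

D_KL(P||Q) = Σ p(x) log(p(x)/q(x))
Each term is p(x) × log_2(p(x)/p(x)) = p(x) × log_2(1) = 0, so the sum is 0.
D_KL(P||Q) = 0.0000 bits

When P = Q, the KL divergence is exactly 0, as there is no 'divergence' between identical distributions.

This non-negativity is a fundamental property: relative entropy cannot be negative because it measures how different Q is from P.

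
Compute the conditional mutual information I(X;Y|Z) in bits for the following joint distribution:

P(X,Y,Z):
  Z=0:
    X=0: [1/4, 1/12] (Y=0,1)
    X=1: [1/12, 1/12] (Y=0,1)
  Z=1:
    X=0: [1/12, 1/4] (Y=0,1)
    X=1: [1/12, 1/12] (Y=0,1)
0.0441 bits

Conditional mutual information: I(X;Y|Z) = H(X|Z) + H(Y|Z) - H(X,Y|Z)

H(Z) = 1.0000
H(X,Z) = 1.9183 → H(X|Z) = 0.9183
H(Y,Z) = 1.9183 → H(Y|Z) = 0.9183
H(X,Y,Z) = 2.7925 → H(X,Y|Z) = 1.7925

I(X;Y|Z) = 0.9183 + 0.9183 - 1.7925 = 0.0441 bits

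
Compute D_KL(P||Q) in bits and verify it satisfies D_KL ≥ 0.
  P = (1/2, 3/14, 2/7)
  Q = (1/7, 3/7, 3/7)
0.5223 bits

KL divergence satisfies the Gibbs inequality: D_KL(P||Q) ≥ 0 for all distributions P, Q.

D_KL(P||Q) = Σ p(x) log(p(x)/q(x))
Term by term:
  x=0: 1/2 × log_2[(1/2)/(1/7)] = 0.9037
  x=1: 3/14 × log_2[(3/14)/(3/7)] = -0.2143
  x=2: 2/7 × log_2[(2/7)/(3/7)] = -0.1671
D_KL(P||Q) = 0.5223 bits

D_KL(P||Q) = 0.5223 ≥ 0 ✓

This non-negativity is a fundamental property: relative entropy cannot be negative because it measures how different Q is from P.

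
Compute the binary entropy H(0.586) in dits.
0.2946 dits

The binary entropy function is:
H(p) = -p log(p) - (1-p) log(1-p)

H(0.586) = -0.586 × log_10(0.586) - 0.414 × log_10(0.414)
H(0.586) = 0.2946 dits

Note: Binary entropy is maximized at p=0.5 (H=1 bit) and minimized at p=0 or p=1 (H=0).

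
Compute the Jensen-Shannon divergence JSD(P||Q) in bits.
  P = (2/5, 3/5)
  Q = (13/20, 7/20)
0.0457 bits

Jensen-Shannon divergence is:
JSD(P||Q) = 0.5 × D_KL(P||M) + 0.5 × D_KL(Q||M)
where M = 0.5 × (P + Q) is the mixture distribution.

M = 0.5 × (2/5, 3/5) + 0.5 × (13/20, 7/20) = (21/40, 19/40)

D_KL(P||M) = 0.0453 bits
D_KL(Q||M) = 0.0461 bits

JSD(P||Q) = 0.5 × 0.0453 + 0.5 × 0.0461 = 0.0457 bits

Unlike KL divergence, JSD is symmetric and bounded: 0 ≤ JSD ≤ log(2).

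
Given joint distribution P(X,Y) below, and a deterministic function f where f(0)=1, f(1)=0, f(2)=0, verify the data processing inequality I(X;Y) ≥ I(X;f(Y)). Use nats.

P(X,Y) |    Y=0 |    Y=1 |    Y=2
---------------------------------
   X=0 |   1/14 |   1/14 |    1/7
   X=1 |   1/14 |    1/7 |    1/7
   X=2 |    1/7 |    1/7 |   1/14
I(X;Y) = 0.0428, I(X;f(Y)) = 0.0185, inequality holds: 0.0428 ≥ 0.0185

Data Processing Inequality: For any Markov chain X → Y → Z, we have I(X;Y) ≥ I(X;Z).

Here Z = f(Y) is a deterministic function of Y, forming X → Y → Z.

Original I(X;Y) = 0.0428 nats

After applying f:
P(X,Z) where Z=f(Y):
- P(X,Z=0) = P(X,Y=1) + P(X,Y=2)
- P(X,Z=1) = P(X,Y=0)

I(X;Z) = I(X;f(Y)) = 0.0185 nats

Verification: 0.0428 ≥ 0.0185 ✓

Information cannot be created by processing; the function f can only lose information about X.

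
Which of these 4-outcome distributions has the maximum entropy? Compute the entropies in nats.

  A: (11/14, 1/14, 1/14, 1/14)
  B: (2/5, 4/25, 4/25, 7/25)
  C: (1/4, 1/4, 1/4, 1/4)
C

For a discrete distribution over n outcomes, entropy is maximized by the uniform distribution.

Computing entropies:
H(A) = 0.7550 nats
H(B) = 1.3094 nats
H(C) = 1.3863 nats

The uniform distribution (where all probabilities equal 1/4) achieves the maximum entropy of log_e(4) = 1.3863 nats.

Distribution C has the highest entropy.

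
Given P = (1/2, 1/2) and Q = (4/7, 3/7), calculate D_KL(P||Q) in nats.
0.0103 nats

KL divergence: D_KL(P||Q) = Σ p(x) log(p(x)/q(x))

Computing term by term:
  x=0: 1/2 × log_e[(1/2)/(4/7)] = 1/2 × -0.1335 = -0.0668
  x=1: 1/2 × log_e[(1/2)/(3/7)] = 1/2 × 0.1542 = 0.0771

D_KL(P||Q) = 0.0103 nats

Note: KL divergence is always non-negative and equals 0 iff P = Q.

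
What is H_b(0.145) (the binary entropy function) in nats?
0.4139 nats

The binary entropy function is:
H(p) = -p log(p) - (1-p) log(1-p)

H(0.145) = -0.145 × log_e(0.145) - 0.855 × log_e(0.855)
H(0.145) = 0.4139 nats

Note: Binary entropy is maximized at p=0.5 (H=1 bit) and minimized at p=0 or p=1 (H=0).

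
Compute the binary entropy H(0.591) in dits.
0.2938 dits

The binary entropy function is:
H(p) = -p log(p) - (1-p) log(1-p)

H(0.591) = -0.591 × log_10(0.591) - 0.409 × log_10(0.409)
H(0.591) = 0.2938 dits

Note: Binary entropy is maximized at p=0.5 (H=1 bit) and minimized at p=0 or p=1 (H=0).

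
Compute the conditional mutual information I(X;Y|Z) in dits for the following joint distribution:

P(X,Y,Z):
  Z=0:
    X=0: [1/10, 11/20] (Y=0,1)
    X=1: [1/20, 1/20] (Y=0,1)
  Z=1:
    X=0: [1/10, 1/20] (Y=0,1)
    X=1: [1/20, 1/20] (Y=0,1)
0.0132 dits

Conditional mutual information: I(X;Y|Z) = H(X|Z) + H(Y|Z) - H(X,Y|Z)

H(Z) = 0.2442
H(X,Z) = 0.4452 → H(X|Z) = 0.2010
H(Y,Z) = 0.4803 → H(Y|Z) = 0.2361
H(X,Y,Z) = 0.6681 → H(X,Y|Z) = 0.4238

I(X;Y|Z) = 0.2010 + 0.2361 - 0.4238 = 0.0132 dits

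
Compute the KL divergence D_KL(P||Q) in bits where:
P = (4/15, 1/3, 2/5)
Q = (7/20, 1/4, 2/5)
0.0337 bits

KL divergence: D_KL(P||Q) = Σ p(x) log(p(x)/q(x))

Computing term by term:
  x=0: 4/15 × log_2[(4/15)/(7/20)] = 4/15 × -0.3923 = -0.1046
  x=1: 1/3 × log_2[(1/3)/(1/4)] = 1/3 × 0.4150 = 0.1383
  x=2: 2/5 × log_2[(2/5)/(2/5)] = 2/5 × 0.0000 = 0.0000

D_KL(P||Q) = 0.0337 bits

Note: KL divergence is always non-negative and equals 0 iff P = Q.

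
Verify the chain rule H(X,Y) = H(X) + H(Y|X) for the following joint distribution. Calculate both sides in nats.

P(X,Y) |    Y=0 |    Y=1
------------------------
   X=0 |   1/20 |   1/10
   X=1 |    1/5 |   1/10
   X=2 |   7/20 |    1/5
H(X,Y) = 1.6215, H(X) = 0.9746, H(Y|X) = 0.6469 (all in nats)

Chain rule: H(X,Y) = H(X) + H(Y|X)

Left side — joint entropy directly:
H(X,Y) = -Σ p(x,y) log p(x,y) = 1.6215 nats

Right side — compute H(Y|X) from the conditional distributions:
P(X) = (3/20, 3/10, 11/20), so H(X) = 0.9746 nats
H(Y|X) = Σ_x P(X=x) · H(Y|X=x):
  P(Y|X=0) = (1/3, 2/3), H(Y|X=0) = 0.6365, weight P(X=0) = 3/20
  P(Y|X=1) = (2/3, 1/3), H(Y|X=1) = 0.6365, weight P(X=1) = 3/10
  P(Y|X=2) = (7/11, 4/11), H(Y|X=2) = 0.6555, weight P(X=2) = 11/20
H(Y|X) = 0.6469 nats

H(X) + H(Y|X) = 0.9746 + 0.6469 = 1.6215 nats

Both sides equal 1.6215 nats. ✓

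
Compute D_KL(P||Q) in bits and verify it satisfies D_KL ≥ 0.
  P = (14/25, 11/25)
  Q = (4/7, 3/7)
0.0004 bits

KL divergence satisfies the Gibbs inequality: D_KL(P||Q) ≥ 0 for all distributions P, Q.

D_KL(P||Q) = Σ p(x) log(p(x)/q(x))
Term by term:
  x=0: 14/25 × log_2[(14/25)/(4/7)] = -0.0163
  x=1: 11/25 × log_2[(11/25)/(3/7)] = 0.0167
D_KL(P||Q) = 0.0004 bits

D_KL(P||Q) = 0.0004 ≥ 0 ✓

This non-negativity is a fundamental property: relative entropy cannot be negative because it measures how different Q is from P.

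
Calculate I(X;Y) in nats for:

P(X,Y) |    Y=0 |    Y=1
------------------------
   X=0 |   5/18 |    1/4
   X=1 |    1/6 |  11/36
0.0153 nats

Mutual information: I(X;Y) = H(X) + H(Y) - H(X,Y)

Marginals:
P(X) = (19/36, 17/36), H(X) = 0.6916 nats
P(Y) = (4/9, 5/9), H(Y) = 0.6870 nats

Joint entropy: H(X,Y) = 1.3633 nats

I(X;Y) = 0.6916 + 0.6870 - 1.3633 = 0.0153 nats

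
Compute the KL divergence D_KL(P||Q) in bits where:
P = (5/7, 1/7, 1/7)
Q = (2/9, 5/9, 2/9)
0.8322 bits

KL divergence: D_KL(P||Q) = Σ p(x) log(p(x)/q(x))

Computing term by term:
  x=0: 5/7 × log_2[(5/7)/(2/9)] = 5/7 × 1.6845 = 1.2032
  x=1: 1/7 × log_2[(1/7)/(5/9)] = 1/7 × -1.9594 = -0.2799
  x=2: 1/7 × log_2[(1/7)/(2/9)] = 1/7 × -0.6374 = -0.0911

D_KL(P||Q) = 0.8322 bits

Note: KL divergence is always non-negative and equals 0 iff P = Q.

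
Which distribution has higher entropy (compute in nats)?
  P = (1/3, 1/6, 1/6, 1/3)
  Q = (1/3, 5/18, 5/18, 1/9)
P

Computing entropies in nats:
H(P) = 1.3297
H(Q) = 1.3220

Distribution P has higher entropy.

Intuition: The distribution closer to uniform (more spread out) has higher entropy.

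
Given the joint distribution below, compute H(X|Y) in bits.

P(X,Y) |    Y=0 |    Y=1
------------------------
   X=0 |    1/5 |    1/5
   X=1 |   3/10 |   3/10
0.9710 bits

Using the chain rule: H(X|Y) = H(X,Y) - H(Y)

First, compute H(X,Y) = 1.9710 bits

Marginal P(Y) = (1/2, 1/2)
H(Y) = 1.0000 bits

H(X|Y) = H(X,Y) - H(Y) = 1.9710 - 1.0000 = 0.9710 bits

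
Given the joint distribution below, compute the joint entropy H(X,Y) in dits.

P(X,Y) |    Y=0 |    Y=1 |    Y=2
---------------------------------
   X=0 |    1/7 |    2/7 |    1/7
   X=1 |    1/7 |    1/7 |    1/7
0.7591 dits

Joint entropy is H(X,Y) = -Σ_{x,y} p(x,y) log p(x,y).

Summing over all non-zero entries:
H(X,Y) = -[1/7·log_10(1/7) + 2/7·log_10(2/7) + 1/7·log_10(1/7) + 1/7·log_10(1/7) + 1/7·log_10(1/7) + 1/7·log_10(1/7)]
H(X,Y) = 0.7591 dits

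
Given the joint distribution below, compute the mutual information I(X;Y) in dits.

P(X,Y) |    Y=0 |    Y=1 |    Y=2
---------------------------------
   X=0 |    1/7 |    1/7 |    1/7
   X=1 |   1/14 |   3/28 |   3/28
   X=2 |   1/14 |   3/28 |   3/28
0.0018 dits

Mutual information: I(X;Y) = H(X) + H(Y) - H(X,Y)

Marginals:
P(X) = (3/7, 2/7, 2/7), H(X) = 0.4686 dits
P(Y) = (2/7, 5/14, 5/14), H(Y) = 0.4748 dits

Joint entropy: H(X,Y) = 0.9416 dits

I(X;Y) = 0.4686 + 0.4748 - 0.9416 = 0.0018 dits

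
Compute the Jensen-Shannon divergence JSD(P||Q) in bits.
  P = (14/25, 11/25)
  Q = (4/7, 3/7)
0.0001 bits

Jensen-Shannon divergence is:
JSD(P||Q) = 0.5 × D_KL(P||M) + 0.5 × D_KL(Q||M)
where M = 0.5 × (P + Q) is the mixture distribution.

M = 0.5 × (14/25, 11/25) + 0.5 × (4/7, 3/7) = (0.565714, 0.434286)

D_KL(P||M) = 0.0001 bits
D_KL(Q||M) = 0.0001 bits

JSD(P||Q) = 0.5 × 0.0001 + 0.5 × 0.0001 = 0.0001 bits

Unlike KL divergence, JSD is symmetric and bounded: 0 ≤ JSD ≤ log(2).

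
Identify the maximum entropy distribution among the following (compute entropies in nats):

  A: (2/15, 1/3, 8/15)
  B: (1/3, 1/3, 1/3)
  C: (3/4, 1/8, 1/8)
B

For a discrete distribution over n outcomes, entropy is maximized by the uniform distribution.

Computing entropies:
H(A) = 0.9701 nats
H(B) = 1.0986 nats
H(C) = 0.7356 nats

The uniform distribution (where all probabilities equal 1/3) achieves the maximum entropy of log_e(3) = 1.0986 nats.

Distribution B has the highest entropy.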